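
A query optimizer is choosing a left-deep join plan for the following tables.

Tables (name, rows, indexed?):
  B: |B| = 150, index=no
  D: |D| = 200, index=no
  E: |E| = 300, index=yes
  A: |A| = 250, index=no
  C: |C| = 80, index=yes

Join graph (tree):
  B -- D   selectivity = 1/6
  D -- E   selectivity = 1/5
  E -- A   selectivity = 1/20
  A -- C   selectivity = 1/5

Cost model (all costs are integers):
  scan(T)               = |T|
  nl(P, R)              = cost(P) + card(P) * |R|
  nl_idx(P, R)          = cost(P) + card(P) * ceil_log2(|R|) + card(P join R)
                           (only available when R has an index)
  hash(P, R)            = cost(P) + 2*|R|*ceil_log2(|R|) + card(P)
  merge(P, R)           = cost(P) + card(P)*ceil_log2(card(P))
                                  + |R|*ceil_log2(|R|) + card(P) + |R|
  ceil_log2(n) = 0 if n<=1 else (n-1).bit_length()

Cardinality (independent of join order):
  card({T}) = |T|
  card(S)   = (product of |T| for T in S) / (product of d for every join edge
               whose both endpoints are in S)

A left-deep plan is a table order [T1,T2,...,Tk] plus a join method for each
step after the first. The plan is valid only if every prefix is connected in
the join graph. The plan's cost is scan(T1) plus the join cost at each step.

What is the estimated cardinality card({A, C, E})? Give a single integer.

Tables in S: A(250), C(80), E(300)
Edges inside S: E-A(d=20), A-C(d=5)
numerator = 250 * 80 * 300 = 6000000
denominator = 20 * 5 = 100
card(S) = 6000000 / 100 = 60000

60000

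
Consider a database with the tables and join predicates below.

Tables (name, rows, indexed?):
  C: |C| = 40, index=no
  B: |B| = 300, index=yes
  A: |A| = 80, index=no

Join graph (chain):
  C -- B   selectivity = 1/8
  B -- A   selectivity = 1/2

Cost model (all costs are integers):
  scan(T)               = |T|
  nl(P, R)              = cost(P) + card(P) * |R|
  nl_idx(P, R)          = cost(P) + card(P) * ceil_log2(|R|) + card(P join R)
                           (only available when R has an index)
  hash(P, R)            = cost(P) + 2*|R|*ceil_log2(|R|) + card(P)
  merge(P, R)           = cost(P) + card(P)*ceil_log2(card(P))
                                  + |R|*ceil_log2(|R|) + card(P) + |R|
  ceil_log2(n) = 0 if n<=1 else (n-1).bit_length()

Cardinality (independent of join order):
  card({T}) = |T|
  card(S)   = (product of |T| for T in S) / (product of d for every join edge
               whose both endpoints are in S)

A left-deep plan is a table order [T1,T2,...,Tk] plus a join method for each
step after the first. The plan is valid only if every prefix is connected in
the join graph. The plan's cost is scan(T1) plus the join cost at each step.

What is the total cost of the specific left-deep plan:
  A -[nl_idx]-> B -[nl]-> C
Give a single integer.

step 1: scan A: cost=80, card=80
step 2: join B via nl_idx
    card(P join B) = 80*300/(2) = 12000
    cost = 80 + 80*9 + 12000 = 12800
step 3: join C via nl
    card(P join C) = 12000*40/(8) = 60000
    cost = 12800 + 12000*40 = 492800

492800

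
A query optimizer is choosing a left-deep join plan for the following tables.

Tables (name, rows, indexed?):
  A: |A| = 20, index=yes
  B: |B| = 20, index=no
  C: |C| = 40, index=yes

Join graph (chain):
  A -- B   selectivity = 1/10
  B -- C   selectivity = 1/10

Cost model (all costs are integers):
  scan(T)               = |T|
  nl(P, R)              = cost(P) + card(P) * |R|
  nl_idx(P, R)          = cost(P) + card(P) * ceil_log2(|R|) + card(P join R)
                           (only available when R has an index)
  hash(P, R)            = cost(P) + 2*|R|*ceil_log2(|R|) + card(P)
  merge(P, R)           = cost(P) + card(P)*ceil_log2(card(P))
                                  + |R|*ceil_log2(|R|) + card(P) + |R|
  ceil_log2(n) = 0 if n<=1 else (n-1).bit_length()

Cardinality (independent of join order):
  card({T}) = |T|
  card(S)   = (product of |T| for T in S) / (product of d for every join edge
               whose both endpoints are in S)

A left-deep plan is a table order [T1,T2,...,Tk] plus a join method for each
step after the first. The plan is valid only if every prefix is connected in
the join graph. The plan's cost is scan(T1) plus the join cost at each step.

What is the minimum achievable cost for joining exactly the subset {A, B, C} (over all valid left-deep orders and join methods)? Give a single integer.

Selinger DP over subsets of {A,B,C}:
  {A}: scan cost=20, card=20
  {B}: scan cost=20, card=20
  {C}: scan cost=40, card=40
  {AB}: card=40; try (A,nl_idx)→160, (B,hash)→240, (A,hash)→240, (B,merge)→260, (A,merge)→260, (B,nl)→420 …(+1); best=160 via (A,nl_idx)
  {BC}: card=80; try (C,nl_idx)→220, (B,hash)→280, (C,merge)→420, (B,merge)→440, (C,hash)→520, (C,nl)→820 …(+1); best=220 via (C,nl_idx)
  {ABC}: card=160; try (A,hash)→500, (C,nl_idx)→560, (C,hash)→680, (C,merge)→720, (A,nl_idx)→780, (A,merge)→980 …(+2); best=500 via (A,hash)

500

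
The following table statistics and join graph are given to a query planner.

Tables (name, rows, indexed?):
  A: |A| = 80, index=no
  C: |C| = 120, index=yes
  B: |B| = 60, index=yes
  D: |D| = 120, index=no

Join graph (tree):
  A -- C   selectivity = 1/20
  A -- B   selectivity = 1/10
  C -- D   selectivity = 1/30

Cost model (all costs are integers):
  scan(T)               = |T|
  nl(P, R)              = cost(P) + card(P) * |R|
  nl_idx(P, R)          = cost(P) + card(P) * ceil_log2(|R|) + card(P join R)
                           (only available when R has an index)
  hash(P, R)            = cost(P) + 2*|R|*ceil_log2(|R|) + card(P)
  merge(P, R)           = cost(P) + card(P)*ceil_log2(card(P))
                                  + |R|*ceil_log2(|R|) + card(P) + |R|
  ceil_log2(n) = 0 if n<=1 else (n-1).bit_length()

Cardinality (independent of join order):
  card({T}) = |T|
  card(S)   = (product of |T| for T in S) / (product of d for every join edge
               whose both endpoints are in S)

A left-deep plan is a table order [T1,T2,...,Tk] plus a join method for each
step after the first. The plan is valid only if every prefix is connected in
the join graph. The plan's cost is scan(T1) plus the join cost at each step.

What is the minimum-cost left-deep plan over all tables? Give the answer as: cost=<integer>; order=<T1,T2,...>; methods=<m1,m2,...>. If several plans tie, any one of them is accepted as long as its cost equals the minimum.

Selinger DP (subsets sized 1..n):
  {A}: scan cost=80, card=80
  {C}: scan cost=120, card=120
  {B}: scan cost=60, card=60
  {D}: scan cost=120, card=120
  {AC}: card=480; try (C,nl_idx)→1120, (A,hash)→1360, (C,merge)→1680, (A,merge)→1720, (C,hash)→1840, (C,nl)→9680 …(+1); best=1120 via (C,nl_idx)
  {AB}: card=480; try (B,hash)→880, (B,nl_idx)→1040, (A,merge)→1120, (B,merge)→1140, (A,hash)→1240, (A,nl)→4860 …(+1); best=880 via (B,hash)
  {CD}: card=480; try (C,nl_idx)→1440, (D,hash)→1920, (C,hash)→1920, (D,merge)→2040, (C,merge)→2040, (D,nl)→14520 …(+1); best=1440 via (C,nl_idx)
  {ABC}: card=2880; try (B,hash)→2320, (C,hash)→3040, (B,merge)→6340, (C,merge)→6640, (B,nl_idx)→6880, (C,nl_idx)→7120 …(+2); best=2320 via (B,hash)
  {ACD}: card=1920; try (A,hash)→3040, (D,hash)→3280, (D,merge)→6880, (A,merge)→6880, (A,nl)→39840, (D,nl)→58720; best=3040 via (A,hash)
  {ABCD}: card=11520; try (B,hash)→5680, (D,hash)→6880, (B,nl_idx)→26080, (B,merge)→26500, (D,merge)→40720, (B,nl)→118240 …(+1); best=5680 via (B,hash)

cost=5680; order=D,C,A,B; methods=nl_idx,hash,hash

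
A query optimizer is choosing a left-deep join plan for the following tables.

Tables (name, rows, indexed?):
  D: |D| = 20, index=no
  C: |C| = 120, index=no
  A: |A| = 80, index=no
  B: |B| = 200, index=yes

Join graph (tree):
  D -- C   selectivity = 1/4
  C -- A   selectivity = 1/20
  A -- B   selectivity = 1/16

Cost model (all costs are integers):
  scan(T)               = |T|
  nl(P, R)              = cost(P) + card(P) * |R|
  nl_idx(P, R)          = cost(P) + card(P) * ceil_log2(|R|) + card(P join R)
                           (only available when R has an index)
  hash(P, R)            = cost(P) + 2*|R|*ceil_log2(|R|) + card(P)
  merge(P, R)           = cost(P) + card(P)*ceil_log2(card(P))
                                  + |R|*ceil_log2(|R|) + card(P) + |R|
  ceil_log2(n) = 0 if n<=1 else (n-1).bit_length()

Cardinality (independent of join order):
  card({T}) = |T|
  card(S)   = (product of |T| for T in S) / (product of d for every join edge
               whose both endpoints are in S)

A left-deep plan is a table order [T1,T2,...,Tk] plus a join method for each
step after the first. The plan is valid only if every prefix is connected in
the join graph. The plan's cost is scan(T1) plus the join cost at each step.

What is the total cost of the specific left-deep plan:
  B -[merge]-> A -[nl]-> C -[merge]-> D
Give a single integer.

step 1: scan B: cost=200, card=200
step 2: join A via merge
    card(P join A) = 200*80/(16) = 1000
    cost = 200 + 200*8 + 80*7 + 200 + 80 = 2640
step 3: join C via nl
    card(P join C) = 1000*120/(20) = 6000
    cost = 2640 + 1000*120 = 122640
step 4: join D via merge
    card(P join D) = 6000*20/(4) = 30000
    cost = 122640 + 6000*13 + 20*5 + 6000 + 20 = 206760

206760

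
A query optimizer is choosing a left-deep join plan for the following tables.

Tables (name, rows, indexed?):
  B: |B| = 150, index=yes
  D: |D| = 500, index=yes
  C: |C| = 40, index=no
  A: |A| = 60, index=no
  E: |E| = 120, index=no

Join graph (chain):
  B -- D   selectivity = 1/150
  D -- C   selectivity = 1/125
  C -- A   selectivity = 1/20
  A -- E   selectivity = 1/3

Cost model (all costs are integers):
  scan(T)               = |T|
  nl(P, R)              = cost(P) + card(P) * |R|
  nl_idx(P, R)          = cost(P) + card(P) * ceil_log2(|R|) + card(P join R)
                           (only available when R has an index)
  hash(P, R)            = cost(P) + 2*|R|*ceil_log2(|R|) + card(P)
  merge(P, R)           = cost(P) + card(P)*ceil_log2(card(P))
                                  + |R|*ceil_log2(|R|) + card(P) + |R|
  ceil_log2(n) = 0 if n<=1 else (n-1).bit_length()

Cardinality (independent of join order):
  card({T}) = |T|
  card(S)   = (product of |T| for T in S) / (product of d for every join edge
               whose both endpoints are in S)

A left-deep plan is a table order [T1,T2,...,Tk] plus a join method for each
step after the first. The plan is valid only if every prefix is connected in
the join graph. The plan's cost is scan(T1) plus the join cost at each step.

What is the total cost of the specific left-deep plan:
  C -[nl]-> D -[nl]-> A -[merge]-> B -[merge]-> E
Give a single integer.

41550

step 1: scan C: cost=40, card=40
step 2: join D via nl
    card(P join D) = 40*500/(125) = 160
    cost = 40 + 40*500 = 20040
step 3: join A via nl
    card(P join A) = 160*60/(20) = 480
    cost = 20040 + 160*60 = 29640
step 4: join B via merge
    card(P join B) = 480*150/(150) = 480
    cost = 29640 + 480*9 + 150*8 + 480 + 150 = 35790
step 5: join E via merge
    card(P join E) = 480*120/(3) = 19200
    cost = 35790 + 480*9 + 120*7 + 480 + 120 = 41550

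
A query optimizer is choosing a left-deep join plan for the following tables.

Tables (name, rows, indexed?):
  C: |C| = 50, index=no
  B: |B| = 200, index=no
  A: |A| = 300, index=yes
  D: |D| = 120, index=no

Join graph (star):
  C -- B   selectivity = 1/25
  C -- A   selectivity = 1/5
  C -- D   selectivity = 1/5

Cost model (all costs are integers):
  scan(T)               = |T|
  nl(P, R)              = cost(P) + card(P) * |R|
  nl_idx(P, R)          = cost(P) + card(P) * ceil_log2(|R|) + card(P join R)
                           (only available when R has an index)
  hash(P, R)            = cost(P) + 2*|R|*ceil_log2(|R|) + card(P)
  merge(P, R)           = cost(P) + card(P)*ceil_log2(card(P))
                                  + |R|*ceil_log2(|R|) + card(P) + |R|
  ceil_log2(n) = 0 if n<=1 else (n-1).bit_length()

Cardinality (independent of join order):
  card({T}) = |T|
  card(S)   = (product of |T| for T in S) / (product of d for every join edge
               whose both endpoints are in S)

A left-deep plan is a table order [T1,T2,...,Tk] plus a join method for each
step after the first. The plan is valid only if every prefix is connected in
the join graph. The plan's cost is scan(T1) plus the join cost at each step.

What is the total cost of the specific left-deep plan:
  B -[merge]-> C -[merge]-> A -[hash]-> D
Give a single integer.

step 1: scan B: cost=200, card=200
step 2: join C via merge
    card(P join C) = 200*50/(25) = 400
    cost = 200 + 200*8 + 50*6 + 200 + 50 = 2350
step 3: join A via merge
    card(P join A) = 400*300/(5) = 24000
    cost = 2350 + 400*9 + 300*9 + 400 + 300 = 9350
step 4: join D via hash
    card(P join D) = 24000*120/(5) = 576000
    cost = 9350 + 2*120*7 + 24000 = 35030

35030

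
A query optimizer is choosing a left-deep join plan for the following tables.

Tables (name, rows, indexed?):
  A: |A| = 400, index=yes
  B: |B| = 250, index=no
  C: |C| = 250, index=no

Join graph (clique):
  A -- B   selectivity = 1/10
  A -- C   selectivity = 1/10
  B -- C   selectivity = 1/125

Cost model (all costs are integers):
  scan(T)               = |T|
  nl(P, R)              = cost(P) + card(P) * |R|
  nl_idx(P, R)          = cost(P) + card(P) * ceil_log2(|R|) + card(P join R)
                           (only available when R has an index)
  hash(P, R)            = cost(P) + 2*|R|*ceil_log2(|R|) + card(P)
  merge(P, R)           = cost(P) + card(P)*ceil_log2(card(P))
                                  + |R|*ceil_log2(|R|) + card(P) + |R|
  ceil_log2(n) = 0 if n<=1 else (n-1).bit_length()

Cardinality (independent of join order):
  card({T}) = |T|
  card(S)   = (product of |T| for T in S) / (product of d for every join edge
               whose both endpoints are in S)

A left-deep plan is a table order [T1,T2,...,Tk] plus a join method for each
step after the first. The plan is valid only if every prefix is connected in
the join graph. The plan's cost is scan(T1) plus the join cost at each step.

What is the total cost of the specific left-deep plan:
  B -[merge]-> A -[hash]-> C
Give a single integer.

step 1: scan B: cost=250, card=250
step 2: join A via merge
    card(P join A) = 250*400/(10) = 10000
    cost = 250 + 250*8 + 400*9 + 250 + 400 = 6500
step 3: join C via hash
    card(P join C) = 10000*250/(10*125) = 2000
    cost = 6500 + 2*250*8 + 10000 = 20500

20500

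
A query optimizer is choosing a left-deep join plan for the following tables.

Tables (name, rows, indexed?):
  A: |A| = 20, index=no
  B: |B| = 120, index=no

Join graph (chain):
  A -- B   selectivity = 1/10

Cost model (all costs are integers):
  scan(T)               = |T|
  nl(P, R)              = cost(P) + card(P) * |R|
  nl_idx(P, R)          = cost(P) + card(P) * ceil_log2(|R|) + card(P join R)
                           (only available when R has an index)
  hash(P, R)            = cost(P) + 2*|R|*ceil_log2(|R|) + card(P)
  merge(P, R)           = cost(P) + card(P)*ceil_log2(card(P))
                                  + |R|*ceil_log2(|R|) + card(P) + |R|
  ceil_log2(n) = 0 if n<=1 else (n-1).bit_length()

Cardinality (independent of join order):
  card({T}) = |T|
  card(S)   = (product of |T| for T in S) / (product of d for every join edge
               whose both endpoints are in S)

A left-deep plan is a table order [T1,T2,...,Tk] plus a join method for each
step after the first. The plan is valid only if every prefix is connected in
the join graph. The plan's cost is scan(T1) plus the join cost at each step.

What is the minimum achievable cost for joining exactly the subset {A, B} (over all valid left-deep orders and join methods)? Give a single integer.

Selinger DP over subsets of {A,B}:
  {A}: scan cost=20, card=20
  {B}: scan cost=120, card=120
  {AB}: card=240; try (A,hash)→440, (B,merge)→1100, (A,merge)→1200, (B,hash)→1720, (B,nl)→2420, (A,nl)→2520; best=440 via (A,hash)

440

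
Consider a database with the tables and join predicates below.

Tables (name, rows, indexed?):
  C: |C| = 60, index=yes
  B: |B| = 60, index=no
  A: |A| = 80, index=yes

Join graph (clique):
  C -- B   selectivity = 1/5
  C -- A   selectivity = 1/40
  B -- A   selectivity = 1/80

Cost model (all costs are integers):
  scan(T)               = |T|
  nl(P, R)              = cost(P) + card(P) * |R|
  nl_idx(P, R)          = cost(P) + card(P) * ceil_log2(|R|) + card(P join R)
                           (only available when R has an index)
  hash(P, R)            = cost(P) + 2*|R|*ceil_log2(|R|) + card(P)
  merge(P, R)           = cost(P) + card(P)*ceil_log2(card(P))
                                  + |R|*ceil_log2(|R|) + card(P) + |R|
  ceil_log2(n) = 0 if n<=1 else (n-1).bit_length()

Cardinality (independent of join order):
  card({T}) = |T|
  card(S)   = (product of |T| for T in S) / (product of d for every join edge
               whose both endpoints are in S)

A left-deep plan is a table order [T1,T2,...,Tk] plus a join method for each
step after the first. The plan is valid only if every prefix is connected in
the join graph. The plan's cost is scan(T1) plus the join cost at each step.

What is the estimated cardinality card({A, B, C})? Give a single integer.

18

Tables in S: A(80), B(60), C(60)
Edges inside S: C-B(d=5), C-A(d=40), B-A(d=80)
numerator = 80 * 60 * 60 = 288000
denominator = 5 * 40 * 80 = 16000
card(S) = 288000 / 16000 = 18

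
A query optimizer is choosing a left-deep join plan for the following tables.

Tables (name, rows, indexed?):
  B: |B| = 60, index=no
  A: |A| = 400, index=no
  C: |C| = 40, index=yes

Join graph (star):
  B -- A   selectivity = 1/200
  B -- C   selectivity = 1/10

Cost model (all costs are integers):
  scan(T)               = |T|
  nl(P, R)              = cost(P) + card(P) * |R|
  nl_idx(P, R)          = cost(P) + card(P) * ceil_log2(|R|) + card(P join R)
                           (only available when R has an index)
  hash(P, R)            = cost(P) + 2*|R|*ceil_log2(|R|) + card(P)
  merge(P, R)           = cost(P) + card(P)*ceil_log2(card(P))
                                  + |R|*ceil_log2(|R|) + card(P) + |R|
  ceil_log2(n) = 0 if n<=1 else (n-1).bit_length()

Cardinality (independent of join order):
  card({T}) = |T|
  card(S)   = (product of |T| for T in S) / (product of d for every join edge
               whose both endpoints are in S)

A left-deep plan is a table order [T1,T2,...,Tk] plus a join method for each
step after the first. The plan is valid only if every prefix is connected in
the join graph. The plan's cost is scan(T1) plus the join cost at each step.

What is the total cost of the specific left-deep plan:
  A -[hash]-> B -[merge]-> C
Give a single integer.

step 1: scan A: cost=400, card=400
step 2: join B via hash
    card(P join B) = 400*60/(200) = 120
    cost = 400 + 2*60*6 + 400 = 1520
step 3: join C via merge
    card(P join C) = 120*40/(10) = 480
    cost = 1520 + 120*7 + 40*6 + 120 + 40 = 2760

2760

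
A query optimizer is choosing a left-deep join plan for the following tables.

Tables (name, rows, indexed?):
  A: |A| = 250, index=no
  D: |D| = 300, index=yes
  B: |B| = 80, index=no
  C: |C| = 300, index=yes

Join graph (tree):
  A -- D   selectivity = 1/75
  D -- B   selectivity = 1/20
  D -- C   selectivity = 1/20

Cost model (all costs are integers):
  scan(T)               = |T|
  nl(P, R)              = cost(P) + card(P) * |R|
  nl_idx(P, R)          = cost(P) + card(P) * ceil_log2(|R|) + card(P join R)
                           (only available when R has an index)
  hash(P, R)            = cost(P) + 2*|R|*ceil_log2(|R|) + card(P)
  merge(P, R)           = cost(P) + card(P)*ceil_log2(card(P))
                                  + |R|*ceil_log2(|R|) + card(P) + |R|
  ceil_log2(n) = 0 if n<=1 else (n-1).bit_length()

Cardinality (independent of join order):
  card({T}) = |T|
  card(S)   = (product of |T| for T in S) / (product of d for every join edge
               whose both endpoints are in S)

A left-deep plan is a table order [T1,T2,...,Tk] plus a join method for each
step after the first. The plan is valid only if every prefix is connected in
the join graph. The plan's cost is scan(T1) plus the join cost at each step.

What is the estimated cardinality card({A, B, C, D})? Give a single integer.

Tables in S: A(250), B(80), C(300), D(300)
Edges inside S: A-D(d=75), D-B(d=20), D-C(d=20)
numerator = 250 * 80 * 300 * 300 = 1800000000
denominator = 75 * 20 * 20 = 30000
card(S) = 1800000000 / 30000 = 60000

60000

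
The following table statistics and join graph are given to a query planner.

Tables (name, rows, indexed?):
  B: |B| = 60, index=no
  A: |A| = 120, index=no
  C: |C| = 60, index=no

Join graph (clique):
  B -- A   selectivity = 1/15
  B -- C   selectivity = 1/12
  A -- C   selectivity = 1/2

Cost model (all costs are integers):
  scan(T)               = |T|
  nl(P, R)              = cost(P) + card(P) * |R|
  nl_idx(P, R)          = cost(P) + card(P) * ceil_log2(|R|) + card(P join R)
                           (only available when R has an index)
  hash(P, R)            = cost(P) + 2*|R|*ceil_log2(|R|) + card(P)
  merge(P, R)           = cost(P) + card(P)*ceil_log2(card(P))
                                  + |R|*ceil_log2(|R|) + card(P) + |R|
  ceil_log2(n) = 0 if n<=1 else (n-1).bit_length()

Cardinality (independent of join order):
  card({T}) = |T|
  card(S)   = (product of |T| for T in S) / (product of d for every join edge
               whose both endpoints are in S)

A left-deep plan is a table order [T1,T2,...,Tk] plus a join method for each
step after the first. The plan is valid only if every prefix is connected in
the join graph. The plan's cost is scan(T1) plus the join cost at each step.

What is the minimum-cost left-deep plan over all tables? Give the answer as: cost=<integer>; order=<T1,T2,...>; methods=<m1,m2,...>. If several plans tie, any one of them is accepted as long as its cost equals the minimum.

cost=2160; order=A,B,C; methods=hash,hash

Selinger DP (subsets sized 1..n):
  {B}: scan cost=60, card=60
  {A}: scan cost=120, card=120
  {C}: scan cost=60, card=60
  {AB}: card=480; try (B,hash)→960, (A,merge)→1440, (B,merge)→1500, (A,hash)→1800, (A,nl)→7260, (B,nl)→7320; best=960 via (B,hash)
  {BC}: card=300; try (C,hash)→840, (B,hash)→840, (C,merge)→900, (B,merge)→900, (C,nl)→3660, (B,nl)→3660; best=840 via (C,hash)
  {AC}: card=3600; try (C,hash)→960, (A,merge)→1440, (C,merge)→1500, (A,hash)→1800, (A,nl)→7260, (C,nl)→7320; best=960 via (C,hash)
  {ABC}: card=1200; try (C,hash)→2160, (A,hash)→2820, (A,merge)→4800, (B,hash)→5280, (C,merge)→6180, (C,nl)→29760 …(+3); best=2160 via (C,hash)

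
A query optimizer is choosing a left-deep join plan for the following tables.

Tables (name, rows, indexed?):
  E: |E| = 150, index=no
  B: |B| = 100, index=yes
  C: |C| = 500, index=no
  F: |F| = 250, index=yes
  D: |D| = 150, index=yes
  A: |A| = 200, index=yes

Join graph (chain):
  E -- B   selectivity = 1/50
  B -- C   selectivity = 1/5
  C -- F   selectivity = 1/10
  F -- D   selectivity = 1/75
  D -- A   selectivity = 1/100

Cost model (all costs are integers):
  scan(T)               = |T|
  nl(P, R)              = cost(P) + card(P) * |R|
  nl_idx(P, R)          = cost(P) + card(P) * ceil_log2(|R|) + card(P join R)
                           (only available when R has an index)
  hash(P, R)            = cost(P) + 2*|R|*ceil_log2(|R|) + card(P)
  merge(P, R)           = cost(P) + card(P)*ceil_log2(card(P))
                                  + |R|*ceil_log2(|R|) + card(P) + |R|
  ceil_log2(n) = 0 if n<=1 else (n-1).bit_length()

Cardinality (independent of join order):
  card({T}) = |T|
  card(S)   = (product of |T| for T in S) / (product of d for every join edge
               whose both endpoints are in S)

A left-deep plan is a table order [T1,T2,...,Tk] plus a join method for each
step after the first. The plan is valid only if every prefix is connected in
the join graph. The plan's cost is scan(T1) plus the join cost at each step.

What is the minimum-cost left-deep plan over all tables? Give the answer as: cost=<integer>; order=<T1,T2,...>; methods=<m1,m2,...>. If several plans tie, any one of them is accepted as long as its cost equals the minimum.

Selinger DP (subsets sized 1..n):
  {E}: scan cost=150, card=150
  {B}: scan cost=100, card=100
  {C}: scan cost=500, card=500
  {F}: scan cost=250, card=250
  {D}: scan cost=150, card=150
  {A}: scan cost=200, card=200
  {BE}: card=300; try (B,nl_idx)→1500, (B,hash)→1700, (E,merge)→2250, (B,merge)→2300, (E,hash)→2600, (E,nl)→15100 …(+1); best=1500 via (B,nl_idx)
  {BC}: card=10000; try (B,hash)→2400, (C,merge)→5900, (B,merge)→6300, (C,hash)→9200, (B,nl_idx)→14000, (C,nl)→50100 …(+1); best=2400 via (B,hash)
  {CF}: card=12500; try (F,hash)→5000, (C,merge)→7500, (F,merge)→7750, (C,hash)→9500, (F,nl_idx)→17000, (C,nl)→125250 …(+1); best=5000 via (F,hash)
  {DF}: card=500; try (F,nl_idx)→1850, (D,nl_idx)→2750, (D,hash)→2900, (F,merge)→3750, (D,merge)→3850, (F,hash)→4300 …(+2); best=1850 via (F,nl_idx)
  {AD}: card=300; try (A,nl_idx)→1650, (D,nl_idx)→2100, (D,hash)→2800, (A,merge)→3300, (D,merge)→3350, (A,hash)→3500 …(+2); best=1650 via (A,nl_idx)
  {BCE}: card=30000; try (C,merge)→9500, (C,hash)→10800, (E,hash)→14800, (C,nl)→151500, (E,merge)→153750, (E,nl)→1502400; best=9500 via (C,merge)
  {BCF}: card=250000; try (F,hash)→16400, (B,hash)→18900, (F,merge)→154650, (B,merge)→193300, (F,nl_idx)→332400, (B,nl_idx)→342500 …(+2); best=16400 via (F,hash)
  {CDF}: card=25000; try (C,hash)→11350, (C,merge)→11850, (D,hash)→19900, (D,nl_idx)→130000, (D,merge)→193850, (C,nl)→251850 …(+1); best=11350 via (C,hash)
  {ADF}: card=1000; try (F,nl_idx)→5050, (A,hash)→5550, (F,hash)→5950, (A,nl_idx)→6850, (F,merge)→6900, (A,merge)→8650 …(+2); best=5050 via (F,nl_idx)
  {BCEF}: card=750000; try (F,hash)→43500, (E,hash)→268800, (F,merge)→491750, (F,nl_idx)→999500, (E,merge)→4767750, (F,nl)→7509500 …(+1); best=43500 via (F,hash)
  {BCDF}: card=500000; try (B,hash)→37750, (D,hash)→268800, (B,merge)→412150, (B,nl_idx)→686350, (B,nl)→2511350, (D,nl_idx)→2516400 …(+2); best=37750 via (B,hash)
  {ACDF}: card=50000; try (C,hash)→15050, (C,merge)→21050, (A,hash)→39550, (A,nl_idx)→261350, (A,merge)→413150, (C,nl)→505050 …(+1); best=15050 via (C,hash)
  {BCDEF}: card=1500000; try (E,hash)→540150, (D,hash)→795900, (D,nl_idx)→7543500, (E,merge)→10039100, (D,merge)→15794850, (E,nl)→75037750 …(+1); best=540150 via (E,hash)
  {ABCDF}: card=1000000; try (B,hash)→66450, (A,hash)→540950, (B,merge)→865850, (B,nl_idx)→1365050, (B,nl)→5015050, (A,nl_idx)→5037750 …(+2); best=66450 via (B,hash)
  {ABCDEF}: card=3000000; try (E,hash)→1068850, (A,hash)→2043350, (A,nl_idx)→15540150, (E,merge)→21067800, (A,merge)→33541950, (E,nl)→150066450 …(+1); best=1068850 via (E,hash)

cost=1068850; order=D,A,F,C,B,E; methods=nl_idx,nl_idx,hash,hash,hash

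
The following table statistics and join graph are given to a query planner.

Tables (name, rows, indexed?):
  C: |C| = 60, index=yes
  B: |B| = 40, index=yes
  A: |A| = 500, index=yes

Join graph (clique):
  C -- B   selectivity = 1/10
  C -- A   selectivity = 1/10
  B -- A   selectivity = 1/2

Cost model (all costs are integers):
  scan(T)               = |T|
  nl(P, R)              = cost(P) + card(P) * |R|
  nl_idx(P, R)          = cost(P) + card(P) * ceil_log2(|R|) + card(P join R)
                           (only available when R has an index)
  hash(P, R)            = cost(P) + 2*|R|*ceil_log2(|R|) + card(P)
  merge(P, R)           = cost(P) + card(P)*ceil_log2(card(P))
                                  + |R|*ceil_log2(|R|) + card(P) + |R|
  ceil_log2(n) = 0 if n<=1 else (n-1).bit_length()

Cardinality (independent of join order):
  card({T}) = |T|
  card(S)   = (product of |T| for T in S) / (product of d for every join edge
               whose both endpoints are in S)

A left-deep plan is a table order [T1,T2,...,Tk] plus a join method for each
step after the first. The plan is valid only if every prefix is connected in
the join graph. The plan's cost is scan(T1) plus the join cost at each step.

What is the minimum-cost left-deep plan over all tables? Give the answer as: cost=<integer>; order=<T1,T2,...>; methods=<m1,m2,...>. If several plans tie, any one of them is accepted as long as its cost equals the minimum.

Selinger DP (subsets sized 1..n):
  {C}: scan cost=60, card=60
  {B}: scan cost=40, card=40
  {A}: scan cost=500, card=500
  {BC}: card=240; try (C,nl_idx)→520, (B,hash)→600, (B,nl_idx)→660, (C,merge)→740, (B,merge)→760, (C,hash)→800 …(+2); best=520 via (C,nl_idx)
  {AC}: card=3000; try (C,hash)→1720, (A,nl_idx)→3600, (A,merge)→5480, (C,merge)→5920, (C,nl_idx)→6500, (A,hash)→9120 …(+2); best=1720 via (C,hash)
  {AB}: card=10000; try (B,hash)→1480, (A,merge)→5320, (B,merge)→5780, (A,hash)→9080, (A,nl_idx)→10400, (B,nl_idx)→13500 …(+2); best=1480 via (B,hash)
  {ABC}: card=6000; try (B,hash)→5200, (A,merge)→7680, (A,nl_idx)→8680, (A,hash)→9760, (C,hash)→12200, (B,nl_idx)→25720 …(+6); best=5200 via (B,hash)

cost=5200; order=A,C,B; methods=hash,hash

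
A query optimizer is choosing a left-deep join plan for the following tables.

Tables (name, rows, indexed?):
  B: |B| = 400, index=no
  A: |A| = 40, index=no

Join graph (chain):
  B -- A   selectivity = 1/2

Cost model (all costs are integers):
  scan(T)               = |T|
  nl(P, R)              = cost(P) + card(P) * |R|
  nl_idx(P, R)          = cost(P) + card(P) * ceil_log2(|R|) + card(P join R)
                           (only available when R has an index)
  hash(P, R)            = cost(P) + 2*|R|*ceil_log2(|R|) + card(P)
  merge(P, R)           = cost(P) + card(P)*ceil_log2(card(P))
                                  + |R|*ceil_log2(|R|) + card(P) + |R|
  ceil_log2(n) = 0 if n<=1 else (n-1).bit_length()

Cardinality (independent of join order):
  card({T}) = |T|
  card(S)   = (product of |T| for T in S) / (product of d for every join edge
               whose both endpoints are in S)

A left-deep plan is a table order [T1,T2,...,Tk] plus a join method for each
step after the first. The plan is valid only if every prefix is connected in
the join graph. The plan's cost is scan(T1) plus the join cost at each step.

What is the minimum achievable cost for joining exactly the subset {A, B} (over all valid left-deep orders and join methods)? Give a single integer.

1280

Selinger DP over subsets of {A,B}:
  {B}: scan cost=400, card=400
  {A}: scan cost=40, card=40
  {AB}: card=8000; try (A,hash)→1280, (B,merge)→4320, (A,merge)→4680, (B,hash)→7280, (B,nl)→16040, (A,nl)→16400; best=1280 via (A,hash)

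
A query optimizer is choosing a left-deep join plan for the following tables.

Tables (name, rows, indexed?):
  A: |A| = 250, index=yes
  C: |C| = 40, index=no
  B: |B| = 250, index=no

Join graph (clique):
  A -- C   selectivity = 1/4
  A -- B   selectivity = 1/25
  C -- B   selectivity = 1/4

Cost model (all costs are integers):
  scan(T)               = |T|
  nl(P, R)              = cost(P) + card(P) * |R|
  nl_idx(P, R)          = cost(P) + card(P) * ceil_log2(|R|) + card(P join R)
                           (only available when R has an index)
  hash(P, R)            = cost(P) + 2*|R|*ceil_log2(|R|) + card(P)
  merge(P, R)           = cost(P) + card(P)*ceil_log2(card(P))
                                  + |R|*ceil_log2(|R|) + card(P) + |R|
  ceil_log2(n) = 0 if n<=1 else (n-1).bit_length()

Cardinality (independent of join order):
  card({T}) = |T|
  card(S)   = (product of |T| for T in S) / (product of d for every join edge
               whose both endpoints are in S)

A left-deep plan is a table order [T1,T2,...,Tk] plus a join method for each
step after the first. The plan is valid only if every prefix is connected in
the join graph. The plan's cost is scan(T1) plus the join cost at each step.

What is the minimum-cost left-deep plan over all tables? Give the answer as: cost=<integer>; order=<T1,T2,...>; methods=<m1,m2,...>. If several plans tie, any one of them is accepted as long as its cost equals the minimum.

cost=7480; order=A,B,C; methods=hash,hash

Selinger DP (subsets sized 1..n):
  {A}: scan cost=250, card=250
  {C}: scan cost=40, card=40
  {B}: scan cost=250, card=250
  {AC}: card=2500; try (C,hash)→980, (A,merge)→2570, (C,merge)→2780, (A,nl_idx)→2860, (A,hash)→4080, (A,nl)→10040 …(+1); best=980 via (C,hash)
  {AB}: card=2500; try (B,hash)→4500, (A,hash)→4500, (B,merge)→4750, (A,merge)→4750, (A,nl_idx)→4750, (B,nl)→62750 …(+1); best=4500 via (B,hash)
  {BC}: card=2500; try (C,hash)→980, (B,merge)→2570, (C,merge)→2780, (B,hash)→4080, (B,nl)→10040, (C,nl)→10250; best=980 via (C,hash)
  {ABC}: card=6250; try (C,hash)→7480, (B,hash)→7480, (A,hash)→7480, (A,nl_idx)→27230, (B,merge)→35730, (A,merge)→35730 …(+4); best=7480 via (C,hash)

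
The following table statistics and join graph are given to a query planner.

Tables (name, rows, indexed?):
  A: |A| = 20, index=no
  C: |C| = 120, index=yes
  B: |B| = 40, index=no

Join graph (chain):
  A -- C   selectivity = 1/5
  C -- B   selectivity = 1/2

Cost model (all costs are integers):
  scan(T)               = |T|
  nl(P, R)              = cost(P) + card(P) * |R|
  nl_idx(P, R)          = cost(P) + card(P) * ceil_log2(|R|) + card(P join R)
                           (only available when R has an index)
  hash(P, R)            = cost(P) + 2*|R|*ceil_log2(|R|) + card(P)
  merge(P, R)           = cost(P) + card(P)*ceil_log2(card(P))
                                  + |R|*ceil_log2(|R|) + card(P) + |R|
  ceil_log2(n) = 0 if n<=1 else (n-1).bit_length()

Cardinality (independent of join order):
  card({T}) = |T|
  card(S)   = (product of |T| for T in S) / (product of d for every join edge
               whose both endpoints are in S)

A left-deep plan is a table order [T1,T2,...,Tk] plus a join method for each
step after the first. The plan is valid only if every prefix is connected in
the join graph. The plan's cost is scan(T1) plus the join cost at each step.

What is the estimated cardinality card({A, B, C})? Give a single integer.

9600

Tables in S: A(20), B(40), C(120)
Edges inside S: A-C(d=5), C-B(d=2)
numerator = 20 * 40 * 120 = 96000
denominator = 5 * 2 = 10
card(S) = 96000 / 10 = 9600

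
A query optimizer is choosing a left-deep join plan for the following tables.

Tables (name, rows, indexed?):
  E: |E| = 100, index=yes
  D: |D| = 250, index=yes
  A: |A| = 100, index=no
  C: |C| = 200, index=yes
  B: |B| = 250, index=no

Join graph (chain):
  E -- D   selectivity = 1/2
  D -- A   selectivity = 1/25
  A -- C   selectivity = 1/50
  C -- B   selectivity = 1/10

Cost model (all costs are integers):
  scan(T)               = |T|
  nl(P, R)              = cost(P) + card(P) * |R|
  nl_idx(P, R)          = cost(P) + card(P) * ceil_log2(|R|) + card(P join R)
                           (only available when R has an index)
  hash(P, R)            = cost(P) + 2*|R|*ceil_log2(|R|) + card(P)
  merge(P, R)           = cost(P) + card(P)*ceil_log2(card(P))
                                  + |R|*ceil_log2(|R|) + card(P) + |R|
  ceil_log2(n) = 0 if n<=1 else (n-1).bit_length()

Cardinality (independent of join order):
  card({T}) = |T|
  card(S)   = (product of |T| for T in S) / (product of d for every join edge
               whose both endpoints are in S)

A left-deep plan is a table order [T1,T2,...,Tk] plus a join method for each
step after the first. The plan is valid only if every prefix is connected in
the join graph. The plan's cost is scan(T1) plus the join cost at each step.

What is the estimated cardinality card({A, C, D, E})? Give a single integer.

200000

Tables in S: A(100), C(200), D(250), E(100)
Edges inside S: E-D(d=2), D-A(d=25), A-C(d=50)
numerator = 100 * 200 * 250 * 100 = 500000000
denominator = 2 * 25 * 50 = 2500
card(S) = 500000000 / 2500 = 200000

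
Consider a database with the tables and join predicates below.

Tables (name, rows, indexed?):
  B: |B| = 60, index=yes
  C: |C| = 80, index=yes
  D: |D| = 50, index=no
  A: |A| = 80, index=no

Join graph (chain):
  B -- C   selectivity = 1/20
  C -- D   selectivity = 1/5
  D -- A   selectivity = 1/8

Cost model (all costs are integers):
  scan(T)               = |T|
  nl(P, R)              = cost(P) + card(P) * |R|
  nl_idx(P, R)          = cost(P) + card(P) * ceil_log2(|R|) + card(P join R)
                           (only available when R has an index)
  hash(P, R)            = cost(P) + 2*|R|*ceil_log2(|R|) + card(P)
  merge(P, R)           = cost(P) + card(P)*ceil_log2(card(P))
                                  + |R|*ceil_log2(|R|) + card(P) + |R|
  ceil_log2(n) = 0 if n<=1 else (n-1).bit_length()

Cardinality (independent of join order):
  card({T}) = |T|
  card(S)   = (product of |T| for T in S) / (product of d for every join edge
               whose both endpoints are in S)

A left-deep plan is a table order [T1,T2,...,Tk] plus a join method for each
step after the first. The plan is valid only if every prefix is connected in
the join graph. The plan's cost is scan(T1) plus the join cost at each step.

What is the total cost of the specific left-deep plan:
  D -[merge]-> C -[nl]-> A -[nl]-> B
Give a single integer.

step 1: scan D: cost=50, card=50
step 2: join C via merge
    card(P join C) = 50*80/(5) = 800
    cost = 50 + 50*6 + 80*7 + 50 + 80 = 1040
step 3: join A via nl
    card(P join A) = 800*80/(8) = 8000
    cost = 1040 + 800*80 = 65040
step 4: join B via nl
    card(P join B) = 8000*60/(20) = 24000
    cost = 65040 + 8000*60 = 545040

545040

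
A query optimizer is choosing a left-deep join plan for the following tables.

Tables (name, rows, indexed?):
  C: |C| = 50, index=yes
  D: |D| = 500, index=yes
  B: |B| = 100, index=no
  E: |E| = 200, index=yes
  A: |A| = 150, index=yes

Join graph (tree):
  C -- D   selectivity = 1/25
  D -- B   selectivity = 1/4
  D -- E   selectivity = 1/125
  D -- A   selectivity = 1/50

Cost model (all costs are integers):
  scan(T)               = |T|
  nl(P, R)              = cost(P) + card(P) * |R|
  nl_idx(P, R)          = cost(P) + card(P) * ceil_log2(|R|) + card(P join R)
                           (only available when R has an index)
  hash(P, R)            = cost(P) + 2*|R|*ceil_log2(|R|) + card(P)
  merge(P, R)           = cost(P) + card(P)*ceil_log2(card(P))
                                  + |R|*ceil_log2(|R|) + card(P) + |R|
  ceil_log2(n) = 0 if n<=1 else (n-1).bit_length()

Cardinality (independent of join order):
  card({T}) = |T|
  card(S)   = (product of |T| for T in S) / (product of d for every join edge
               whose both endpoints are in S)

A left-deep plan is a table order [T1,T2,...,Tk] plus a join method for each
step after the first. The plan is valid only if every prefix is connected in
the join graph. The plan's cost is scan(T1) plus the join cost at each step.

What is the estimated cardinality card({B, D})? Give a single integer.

12500

Tables in S: B(100), D(500)
Edges inside S: D-B(d=4)
numerator = 100 * 500 = 50000
denominator = 4 = 4
card(S) = 50000 / 4 = 12500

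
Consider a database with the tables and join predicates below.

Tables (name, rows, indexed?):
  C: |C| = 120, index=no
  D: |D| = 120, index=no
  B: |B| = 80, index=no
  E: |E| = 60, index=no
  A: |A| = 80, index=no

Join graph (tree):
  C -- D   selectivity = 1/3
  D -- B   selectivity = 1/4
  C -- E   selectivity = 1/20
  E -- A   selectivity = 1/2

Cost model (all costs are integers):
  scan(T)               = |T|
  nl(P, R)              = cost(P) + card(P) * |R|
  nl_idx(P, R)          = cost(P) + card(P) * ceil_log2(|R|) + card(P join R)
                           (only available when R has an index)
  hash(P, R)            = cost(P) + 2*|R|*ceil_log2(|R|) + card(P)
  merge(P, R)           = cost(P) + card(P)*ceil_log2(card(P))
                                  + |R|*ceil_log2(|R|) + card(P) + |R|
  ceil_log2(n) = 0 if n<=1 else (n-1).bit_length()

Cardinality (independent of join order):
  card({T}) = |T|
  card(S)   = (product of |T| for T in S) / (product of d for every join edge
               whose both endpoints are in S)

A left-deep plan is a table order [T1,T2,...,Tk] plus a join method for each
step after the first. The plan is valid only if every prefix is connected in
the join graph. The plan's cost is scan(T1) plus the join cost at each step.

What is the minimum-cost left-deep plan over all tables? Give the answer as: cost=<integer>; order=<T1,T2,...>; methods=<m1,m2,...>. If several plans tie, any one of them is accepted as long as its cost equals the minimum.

Selinger DP (subsets sized 1..n):
  {C}: scan cost=120, card=120
  {D}: scan cost=120, card=120
  {B}: scan cost=80, card=80
  {E}: scan cost=60, card=60
  {A}: scan cost=80, card=80
  {CD}: card=4800; try (D,hash)→1920, (C,hash)→1920, (D,merge)→2040, (C,merge)→2040, (D,nl)→14520, (C,nl)→14520; best=1920 via (D,hash)
  {CE}: card=360; try (E,hash)→960, (C,merge)→1440, (E,merge)→1500, (C,hash)→1800, (C,nl)→7260, (E,nl)→7320; best=960 via (E,hash)
  {BD}: card=2400; try (B,hash)→1360, (D,merge)→1680, (B,merge)→1720, (D,hash)→1840, (D,nl)→9680, (B,nl)→9720; best=1360 via (B,hash)
  {AE}: card=2400; try (E,hash)→880, (A,merge)→1120, (E,merge)→1140, (A,hash)→1240, (A,nl)→4860, (E,nl)→4880; best=880 via (E,hash)
  {BCD}: card=96000; try (C,hash)→5440, (B,hash)→7840, (C,merge)→33520, (B,merge)→69760, (C,nl)→289360, (B,nl)→385920; best=5440 via (C,hash)
  {CDE}: card=14400; try (D,hash)→3000, (D,merge)→5520, (E,hash)→7440, (D,nl)→44160, (E,merge)→69540, (E,nl)→289920; best=3000 via (D,hash)
  {ACE}: card=14400; try (A,hash)→2440, (C,hash)→4960, (A,merge)→5200, (A,nl)→29760, (C,merge)→33040, (C,nl)→288880; best=2440 via (A,hash)
  {BCDE}: card=288000; try (B,hash)→18520, (E,hash)→102160, (B,merge)→219640, (B,nl)→1155000, (E,merge)→1733860, (E,nl)→5765440; best=18520 via (B,hash)
  {ACDE}: card=576000; try (D,hash)→18520, (A,hash)→18520, (D,merge)→219400, (A,merge)→219640, (A,nl)→1155000, (D,nl)→1730440; best=18520 via (D,hash)
  {ABCDE}: card=11520000; try (A,hash)→307640, (B,hash)→595640, (A,merge)→5779160, (B,merge)→12115160, (A,nl)→23058520, (B,nl)→46098520; best=307640 via (A,hash)

cost=307640; order=C,E,D,B,A; methods=hash,hash,hash,hash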